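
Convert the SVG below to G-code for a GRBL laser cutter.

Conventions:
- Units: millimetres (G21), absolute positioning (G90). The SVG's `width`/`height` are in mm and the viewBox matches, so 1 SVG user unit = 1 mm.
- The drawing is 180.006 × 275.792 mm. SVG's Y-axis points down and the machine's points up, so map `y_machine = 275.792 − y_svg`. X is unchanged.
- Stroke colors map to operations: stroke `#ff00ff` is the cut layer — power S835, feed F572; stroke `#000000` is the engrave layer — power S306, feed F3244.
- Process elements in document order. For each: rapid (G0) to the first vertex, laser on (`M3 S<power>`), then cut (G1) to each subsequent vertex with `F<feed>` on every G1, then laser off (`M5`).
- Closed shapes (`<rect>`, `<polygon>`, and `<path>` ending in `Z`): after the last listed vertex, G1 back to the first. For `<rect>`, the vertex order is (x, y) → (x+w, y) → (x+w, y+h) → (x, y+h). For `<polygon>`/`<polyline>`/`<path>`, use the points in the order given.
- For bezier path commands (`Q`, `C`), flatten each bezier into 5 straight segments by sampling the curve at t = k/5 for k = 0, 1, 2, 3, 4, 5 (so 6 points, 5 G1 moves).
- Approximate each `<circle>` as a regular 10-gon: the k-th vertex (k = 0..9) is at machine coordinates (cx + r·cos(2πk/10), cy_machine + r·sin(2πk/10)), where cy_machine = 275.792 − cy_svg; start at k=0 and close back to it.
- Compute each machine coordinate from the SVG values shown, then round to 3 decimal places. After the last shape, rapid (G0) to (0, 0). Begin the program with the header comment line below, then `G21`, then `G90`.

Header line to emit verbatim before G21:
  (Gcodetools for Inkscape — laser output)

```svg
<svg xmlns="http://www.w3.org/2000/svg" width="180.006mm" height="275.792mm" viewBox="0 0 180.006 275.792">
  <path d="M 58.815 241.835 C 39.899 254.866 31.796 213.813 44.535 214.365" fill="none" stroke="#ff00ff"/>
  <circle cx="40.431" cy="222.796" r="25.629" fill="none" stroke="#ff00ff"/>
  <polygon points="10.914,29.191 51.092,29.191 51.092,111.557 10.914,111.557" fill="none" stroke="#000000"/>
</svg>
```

viewBox `0 0 180.006 275.792` with mm width/height → 1 unit = 1 mm. Flip: y_m = 275.792 − y_svg.

**Shape 1** — `<path>` cubic bezier, stroke `#ff00ff` → cut (S835, F572). Control points (SVG): P0=(58.815,241.835), P1=(39.899,254.866), P2=(31.796,213.813), P3=(44.535,214.365); sampled at t=k/5. Machine vertices: (58.815,33.957) → (48.843,31.863) → (41.948,38.156) → (38.611,48.243) → (39.312,57.531) → (44.535,61.427). Open path.

**Shape 2** — `<circle>` circle, stroke `#ff00ff` → cut (S835, F572). Machine vertices: (66.060,52.996) → (61.165,68.060) → (48.351,77.371) → (32.511,77.371) → (19.697,68.060) → (14.802,52.996) → (19.697,37.932) → (32.511,28.621) → (48.351,28.621) → (61.165,37.932) → (66.060,52.996). Closed: final G1 returns to the first vertex.

**Shape 3** — `<polygon>` rectangle, stroke `#000000` → engrave (S306, F3244). Machine vertices: (10.914,246.601) → (51.092,246.601) → (51.092,164.235) → (10.914,164.235) → (10.914,246.601). Closed: final G1 returns to the first vertex.

(Gcodetools for Inkscape — laser output)
G21
G90
G0 X58.815 Y33.957
M3 S835
G1 X48.843 Y31.863 F572
G1 X41.948 Y38.156 F572
G1 X38.611 Y48.243 F572
G1 X39.312 Y57.531 F572
G1 X44.535 Y61.427 F572
M5
G0 X66.060 Y52.996
M3 S835
G1 X61.165 Y68.060 F572
G1 X48.351 Y77.371 F572
G1 X32.511 Y77.371 F572
G1 X19.697 Y68.060 F572
G1 X14.802 Y52.996 F572
G1 X19.697 Y37.932 F572
G1 X32.511 Y28.621 F572
G1 X48.351 Y28.621 F572
G1 X61.165 Y37.932 F572
G1 X66.060 Y52.996 F572
M5
G0 X10.914 Y246.601
M3 S306
G1 X51.092 Y246.601 F3244
G1 X51.092 Y164.235 F3244
G1 X10.914 Y164.235 F3244
G1 X10.914 Y246.601 F3244
M5
G0 X0.000 Y0.000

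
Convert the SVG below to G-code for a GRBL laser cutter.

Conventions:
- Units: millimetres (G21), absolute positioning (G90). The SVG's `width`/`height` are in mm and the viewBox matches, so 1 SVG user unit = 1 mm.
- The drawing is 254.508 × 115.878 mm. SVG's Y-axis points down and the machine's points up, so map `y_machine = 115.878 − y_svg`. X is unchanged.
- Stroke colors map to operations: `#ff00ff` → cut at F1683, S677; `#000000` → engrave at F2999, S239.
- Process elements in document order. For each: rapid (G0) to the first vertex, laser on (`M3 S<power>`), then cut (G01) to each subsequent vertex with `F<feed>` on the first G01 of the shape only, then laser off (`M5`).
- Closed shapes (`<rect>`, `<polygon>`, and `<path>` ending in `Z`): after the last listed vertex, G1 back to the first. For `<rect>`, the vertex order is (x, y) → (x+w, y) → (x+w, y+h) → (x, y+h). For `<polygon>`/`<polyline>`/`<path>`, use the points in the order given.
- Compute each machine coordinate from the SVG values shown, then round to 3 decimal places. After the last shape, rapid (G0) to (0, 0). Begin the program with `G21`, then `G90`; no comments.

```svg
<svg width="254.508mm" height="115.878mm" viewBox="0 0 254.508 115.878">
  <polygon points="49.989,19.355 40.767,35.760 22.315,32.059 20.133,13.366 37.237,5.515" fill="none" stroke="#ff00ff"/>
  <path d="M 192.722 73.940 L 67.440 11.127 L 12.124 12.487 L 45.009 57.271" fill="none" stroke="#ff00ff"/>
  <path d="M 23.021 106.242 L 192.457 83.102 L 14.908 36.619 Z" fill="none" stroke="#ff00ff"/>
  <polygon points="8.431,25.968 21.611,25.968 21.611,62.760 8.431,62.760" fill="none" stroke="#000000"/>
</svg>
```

G21
G90
G0 X49.989 Y96.523
M3 S677
G01 X40.767 Y80.118 F1683
G01 X22.315 Y83.819
G01 X20.133 Y102.512
G01 X37.237 Y110.363
G01 X49.989 Y96.523
M5
G0 X192.722 Y41.938
M3 S677
G01 X67.440 Y104.751 F1683
G01 X12.124 Y103.391
G01 X45.009 Y58.607
M5
G0 X23.021 Y9.636
M3 S677
G01 X192.457 Y32.776 F1683
G01 X14.908 Y79.259
G01 X23.021 Y9.636
M5
G0 X8.431 Y89.910
M3 S239
G01 X21.611 Y89.910 F2999
G01 X21.611 Y53.118
G01 X8.431 Y53.118
G01 X8.431 Y89.910
M5
G0 X0.000 Y0.000

viewBox `0 0 254.508 115.878` with mm width/height → 1 unit = 1 mm. Flip: y_m = 115.878 − y_svg.

**Shape 1** — `<polygon>` regular polygon, stroke `#ff00ff` → cut (S677, F1683). Machine vertices: (49.989,96.523) → (40.767,80.118) → (22.315,83.819) → (20.133,102.512) → (37.237,110.363) → (49.989,96.523). Closed: final G1 returns to the first vertex.

**Shape 2** — `<path>` open polyline, stroke `#ff00ff` → cut (S677, F1683). Machine vertices: (192.722,41.938) → (67.440,104.751) → (12.124,103.391) → (45.009,58.607). Open path.

**Shape 3** — `<path>` closed polygon, stroke `#ff00ff` → cut (S677, F1683). Machine vertices: (23.021,9.636) → (192.457,32.776) → (14.908,79.259) → (23.021,9.636). Closed: final G1 returns to the first vertex.

**Shape 4** — `<polygon>` rectangle, stroke `#000000` → engrave (S239, F2999). Machine vertices: (8.431,89.910) → (21.611,89.910) → (21.611,53.118) → (8.431,53.118) → (8.431,89.910). Closed: final G1 returns to the first vertex.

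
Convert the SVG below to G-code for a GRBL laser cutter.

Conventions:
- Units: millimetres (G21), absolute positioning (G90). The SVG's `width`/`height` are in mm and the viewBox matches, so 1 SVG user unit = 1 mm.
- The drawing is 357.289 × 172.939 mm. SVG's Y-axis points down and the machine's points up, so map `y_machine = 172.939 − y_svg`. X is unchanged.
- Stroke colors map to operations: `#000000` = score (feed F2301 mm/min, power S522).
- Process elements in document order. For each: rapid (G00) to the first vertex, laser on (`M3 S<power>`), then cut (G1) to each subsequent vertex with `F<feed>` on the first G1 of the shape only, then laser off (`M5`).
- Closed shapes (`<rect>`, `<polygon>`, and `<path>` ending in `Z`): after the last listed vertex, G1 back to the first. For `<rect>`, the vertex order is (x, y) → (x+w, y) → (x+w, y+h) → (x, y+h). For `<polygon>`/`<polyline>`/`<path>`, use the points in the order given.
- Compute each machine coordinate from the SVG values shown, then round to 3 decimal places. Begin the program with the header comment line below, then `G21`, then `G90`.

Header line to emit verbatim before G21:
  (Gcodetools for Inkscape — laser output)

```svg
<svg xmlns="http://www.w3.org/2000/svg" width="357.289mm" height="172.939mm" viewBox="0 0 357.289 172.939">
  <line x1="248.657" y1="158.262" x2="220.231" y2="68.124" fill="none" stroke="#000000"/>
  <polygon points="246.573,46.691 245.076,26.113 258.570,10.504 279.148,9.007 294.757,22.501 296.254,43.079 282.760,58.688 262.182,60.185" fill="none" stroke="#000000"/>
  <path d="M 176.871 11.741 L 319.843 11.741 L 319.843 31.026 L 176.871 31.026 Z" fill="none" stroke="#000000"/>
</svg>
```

viewBox `0 0 357.289 172.939` with mm width/height → 1 unit = 1 mm. Flip: y_m = 172.939 − y_svg.

**Shape 1** — `<line>` line segment, stroke `#000000` → score (S522, F2301). Machine vertices: (248.657,14.677) → (220.231,104.815). Open path.

**Shape 2** — `<polygon>` regular polygon, stroke `#000000` → score (S522, F2301). Machine vertices: (246.573,126.248) → (245.076,146.826) → (258.570,162.435) → (279.148,163.932) → (294.757,150.438) → (296.254,129.860) → (282.760,114.251) → (262.182,112.754) → (246.573,126.248). Closed: final G1 returns to the first vertex.

**Shape 3** — `<path>` rectangle, stroke `#000000` → score (S522, F2301). Machine vertices: (176.871,161.198) → (319.843,161.198) → (319.843,141.913) → (176.871,141.913) → (176.871,161.198). Closed: final G1 returns to the first vertex.

(Gcodetools for Inkscape — laser output)
G21
G90
G00 X248.657 Y14.677
M3 S522
G1 X220.231 Y104.815 F2301
M5
G00 X246.573 Y126.248
M3 S522
G1 X245.076 Y146.826 F2301
G1 X258.570 Y162.435
G1 X279.148 Y163.932
G1 X294.757 Y150.438
G1 X296.254 Y129.860
G1 X282.760 Y114.251
G1 X262.182 Y112.754
G1 X246.573 Y126.248
M5
G00 X176.871 Y161.198
M3 S522
G1 X319.843 Y161.198 F2301
G1 X319.843 Y141.913
G1 X176.871 Y141.913
G1 X176.871 Y161.198
M5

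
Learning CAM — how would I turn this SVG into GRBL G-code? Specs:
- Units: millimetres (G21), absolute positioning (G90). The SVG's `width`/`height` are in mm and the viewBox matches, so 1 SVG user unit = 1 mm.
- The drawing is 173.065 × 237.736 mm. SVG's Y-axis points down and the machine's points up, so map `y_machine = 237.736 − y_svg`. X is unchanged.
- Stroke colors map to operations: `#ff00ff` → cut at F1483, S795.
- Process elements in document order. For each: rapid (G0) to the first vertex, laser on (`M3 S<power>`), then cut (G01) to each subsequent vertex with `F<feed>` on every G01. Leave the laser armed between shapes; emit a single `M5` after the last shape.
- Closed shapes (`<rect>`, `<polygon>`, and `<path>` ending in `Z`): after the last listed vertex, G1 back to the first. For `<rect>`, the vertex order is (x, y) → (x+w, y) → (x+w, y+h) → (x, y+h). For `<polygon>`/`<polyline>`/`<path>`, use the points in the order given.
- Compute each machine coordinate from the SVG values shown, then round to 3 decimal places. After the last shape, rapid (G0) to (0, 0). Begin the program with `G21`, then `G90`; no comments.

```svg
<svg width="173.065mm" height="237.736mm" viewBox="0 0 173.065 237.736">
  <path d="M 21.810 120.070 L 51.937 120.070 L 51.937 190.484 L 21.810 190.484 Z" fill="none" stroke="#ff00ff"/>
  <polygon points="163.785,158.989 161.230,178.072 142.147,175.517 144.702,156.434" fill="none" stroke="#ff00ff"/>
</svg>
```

Since the viewBox matches the mm dimensions, user units are millimetres directly. The only transform is the Y-flip y_m = 237.736 − y_svg.

Shape 1 is a rectangle drawn with `<path>`. Its stroke #ff00ff means cut at S795, F1483. After flipping Y the toolpath is (21.810,117.666) → (51.937,117.666) → (51.937,47.252) → (21.810,47.252) → (21.810,117.666), returning to the start.

Shape 2 is a regular polygon drawn with `<polygon>`. Its stroke #ff00ff means cut at S795, F1483. After flipping Y the toolpath is (163.785,78.747) → (161.230,59.664) → (142.147,62.219) → (144.702,81.302) → (163.785,78.747), returning to the start.

G21
G90
G0 X21.810 Y117.666
M3 S795
G01 X51.937 Y117.666 F1483
G01 X51.937 Y47.252 F1483
G01 X21.810 Y47.252 F1483
G01 X21.810 Y117.666 F1483
G0 X163.785 Y78.747
M3 S795
G01 X161.230 Y59.664 F1483
G01 X142.147 Y62.219 F1483
G01 X144.702 Y81.302 F1483
G01 X163.785 Y78.747 F1483
M5
G0 X0.000 Y0.000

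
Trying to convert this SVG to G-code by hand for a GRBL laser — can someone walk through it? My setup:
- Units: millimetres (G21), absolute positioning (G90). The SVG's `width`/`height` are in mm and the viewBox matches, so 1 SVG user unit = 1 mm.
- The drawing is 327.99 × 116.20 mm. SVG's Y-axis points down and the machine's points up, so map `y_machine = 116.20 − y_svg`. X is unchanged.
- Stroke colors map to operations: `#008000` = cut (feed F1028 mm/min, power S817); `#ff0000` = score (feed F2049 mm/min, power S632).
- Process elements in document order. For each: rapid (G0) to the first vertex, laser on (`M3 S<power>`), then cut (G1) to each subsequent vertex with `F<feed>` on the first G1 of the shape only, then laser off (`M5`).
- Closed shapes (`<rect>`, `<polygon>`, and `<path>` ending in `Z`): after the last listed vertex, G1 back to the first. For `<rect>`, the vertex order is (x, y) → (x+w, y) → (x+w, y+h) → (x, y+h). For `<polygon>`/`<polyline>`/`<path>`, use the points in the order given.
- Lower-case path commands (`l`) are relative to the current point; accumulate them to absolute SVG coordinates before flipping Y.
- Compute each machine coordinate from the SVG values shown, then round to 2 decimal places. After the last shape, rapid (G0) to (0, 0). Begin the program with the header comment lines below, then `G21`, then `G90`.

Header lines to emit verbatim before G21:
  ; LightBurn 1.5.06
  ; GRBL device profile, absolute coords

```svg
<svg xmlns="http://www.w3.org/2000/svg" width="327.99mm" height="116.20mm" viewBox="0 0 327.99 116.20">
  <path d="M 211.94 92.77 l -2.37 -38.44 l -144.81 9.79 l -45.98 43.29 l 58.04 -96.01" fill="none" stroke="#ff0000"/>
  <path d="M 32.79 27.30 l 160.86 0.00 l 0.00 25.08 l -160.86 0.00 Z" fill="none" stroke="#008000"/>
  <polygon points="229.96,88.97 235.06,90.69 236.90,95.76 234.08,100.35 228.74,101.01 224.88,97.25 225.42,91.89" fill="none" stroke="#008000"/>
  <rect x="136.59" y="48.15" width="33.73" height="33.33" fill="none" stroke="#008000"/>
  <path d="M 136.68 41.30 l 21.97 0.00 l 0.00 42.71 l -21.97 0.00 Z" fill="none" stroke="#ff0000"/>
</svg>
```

; LightBurn 1.5.06
; GRBL device profile, absolute coords
G21
G90
G0 X211.94 Y23.43
M3 S632
G1 X209.57 Y61.87 F2049
G1 X64.76 Y52.08
G1 X18.78 Y8.79
G1 X76.82 Y104.80
M5
G0 X32.79 Y88.90
M3 S817
G1 X193.65 Y88.90 F1028
G1 X193.65 Y63.82
G1 X32.79 Y63.82
G1 X32.79 Y88.90
M5
G0 X229.96 Y27.23
M3 S817
G1 X235.06 Y25.51 F1028
G1 X236.90 Y20.44
G1 X234.08 Y15.85
G1 X228.74 Y15.19
G1 X224.88 Y18.95
G1 X225.42 Y24.31
G1 X229.96 Y27.23
M5
G0 X136.59 Y68.05
M3 S817
G1 X170.32 Y68.05 F1028
G1 X170.32 Y34.72
G1 X136.59 Y34.72
G1 X136.59 Y68.05
M5
G0 X136.68 Y74.90
M3 S632
G1 X158.65 Y74.90 F2049
G1 X158.65 Y32.19
G1 X136.68 Y32.19
G1 X136.68 Y74.90
M5
G0 X0.00 Y0.00

viewBox `0 0 327.99 116.20` with mm width/height → 1 unit = 1 mm. Flip: y_m = 116.20 − y_svg.

**Shape 1** — `<path>` open polyline, stroke `#ff0000` → score (S632, F2049). Machine vertices: (211.94,23.43) → (209.57,61.87) → (64.76,52.08) → (18.78,8.79) → (76.82,104.80). Open path.

**Shape 2** — `<path>` rectangle, stroke `#008000` → cut (S817, F1028). Machine vertices: (32.79,88.90) → (193.65,88.90) → (193.65,63.82) → (32.79,63.82) → (32.79,88.90). Closed: final G1 returns to the first vertex.

**Shape 3** — `<polygon>` regular polygon, stroke `#008000` → cut (S817, F1028). Machine vertices: (229.96,27.23) → (235.06,25.51) → (236.90,20.44) → (234.08,15.85) → (228.74,15.19) → (224.88,18.95) → (225.42,24.31) → (229.96,27.23). Closed: final G1 returns to the first vertex.

**Shape 4** — `<rect>` rectangle, stroke `#008000` → cut (S817, F1028). Machine vertices: (136.59,68.05) → (170.32,68.05) → (170.32,34.72) → (136.59,34.72) → (136.59,68.05). Closed: final G1 returns to the first vertex.

**Shape 5** — `<path>` rectangle, stroke `#ff0000` → score (S632, F2049). Machine vertices: (136.68,74.90) → (158.65,74.90) → (158.65,32.19) → (136.68,32.19) → (136.68,74.90). Closed: final G1 returns to the first vertex.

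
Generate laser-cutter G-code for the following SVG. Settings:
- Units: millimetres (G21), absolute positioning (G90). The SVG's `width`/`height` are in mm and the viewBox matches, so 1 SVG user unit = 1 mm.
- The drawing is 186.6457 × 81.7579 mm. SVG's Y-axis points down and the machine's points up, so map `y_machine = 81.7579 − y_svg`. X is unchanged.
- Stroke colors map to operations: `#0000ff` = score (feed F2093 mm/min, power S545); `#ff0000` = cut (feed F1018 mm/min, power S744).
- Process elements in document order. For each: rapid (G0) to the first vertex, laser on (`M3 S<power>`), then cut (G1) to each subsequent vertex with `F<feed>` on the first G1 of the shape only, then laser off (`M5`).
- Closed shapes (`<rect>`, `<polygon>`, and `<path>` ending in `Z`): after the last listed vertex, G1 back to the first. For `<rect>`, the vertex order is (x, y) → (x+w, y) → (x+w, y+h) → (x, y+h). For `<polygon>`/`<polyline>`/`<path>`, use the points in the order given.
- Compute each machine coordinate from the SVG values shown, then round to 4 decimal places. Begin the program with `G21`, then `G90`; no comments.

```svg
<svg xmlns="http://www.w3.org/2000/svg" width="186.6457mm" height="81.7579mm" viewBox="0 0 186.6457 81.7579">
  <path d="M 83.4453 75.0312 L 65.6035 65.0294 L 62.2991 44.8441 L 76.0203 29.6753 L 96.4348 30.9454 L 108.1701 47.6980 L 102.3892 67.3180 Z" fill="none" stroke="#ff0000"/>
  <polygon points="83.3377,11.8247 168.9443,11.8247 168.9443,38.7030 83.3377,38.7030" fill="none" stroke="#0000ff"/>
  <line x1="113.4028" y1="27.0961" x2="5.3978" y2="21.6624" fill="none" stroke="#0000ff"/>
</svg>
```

viewBox `0 0 186.6457 81.7579` with mm width/height → 1 unit = 1 mm. Flip: y_m = 81.7579 − y_svg.

**Shape 1** — `<path>` regular polygon, stroke `#ff0000` → cut (S744, F1018). Machine vertices: (83.4453,6.7267) → (65.6035,16.7285) → (62.2991,36.9138) → (76.0203,52.0826) → (96.4348,50.8125) → (108.1701,34.0599) → (102.3892,14.4399) → (83.4453,6.7267). Closed: final G1 returns to the first vertex.

**Shape 2** — `<polygon>` rectangle, stroke `#0000ff` → score (S545, F2093). Machine vertices: (83.3377,69.9332) → (168.9443,69.9332) → (168.9443,43.0549) → (83.3377,43.0549) → (83.3377,69.9332). Closed: final G1 returns to the first vertex.

**Shape 3** — `<line>` line segment, stroke `#0000ff` → score (S545, F2093). Machine vertices: (113.4028,54.6618) → (5.3978,60.0955). Open path.

G21
G90
G0 X83.4453 Y6.7267
M3 S744
G1 X65.6035 Y16.7285 F1018
G1 X62.2991 Y36.9138
G1 X76.0203 Y52.0826
G1 X96.4348 Y50.8125
G1 X108.1701 Y34.0599
G1 X102.3892 Y14.4399
G1 X83.4453 Y6.7267
M5
G0 X83.3377 Y69.9332
M3 S545
G1 X168.9443 Y69.9332 F2093
G1 X168.9443 Y43.0549
G1 X83.3377 Y43.0549
G1 X83.3377 Y69.9332
M5
G0 X113.4028 Y54.6618
M3 S545
G1 X5.3978 Y60.0955 F2093
M5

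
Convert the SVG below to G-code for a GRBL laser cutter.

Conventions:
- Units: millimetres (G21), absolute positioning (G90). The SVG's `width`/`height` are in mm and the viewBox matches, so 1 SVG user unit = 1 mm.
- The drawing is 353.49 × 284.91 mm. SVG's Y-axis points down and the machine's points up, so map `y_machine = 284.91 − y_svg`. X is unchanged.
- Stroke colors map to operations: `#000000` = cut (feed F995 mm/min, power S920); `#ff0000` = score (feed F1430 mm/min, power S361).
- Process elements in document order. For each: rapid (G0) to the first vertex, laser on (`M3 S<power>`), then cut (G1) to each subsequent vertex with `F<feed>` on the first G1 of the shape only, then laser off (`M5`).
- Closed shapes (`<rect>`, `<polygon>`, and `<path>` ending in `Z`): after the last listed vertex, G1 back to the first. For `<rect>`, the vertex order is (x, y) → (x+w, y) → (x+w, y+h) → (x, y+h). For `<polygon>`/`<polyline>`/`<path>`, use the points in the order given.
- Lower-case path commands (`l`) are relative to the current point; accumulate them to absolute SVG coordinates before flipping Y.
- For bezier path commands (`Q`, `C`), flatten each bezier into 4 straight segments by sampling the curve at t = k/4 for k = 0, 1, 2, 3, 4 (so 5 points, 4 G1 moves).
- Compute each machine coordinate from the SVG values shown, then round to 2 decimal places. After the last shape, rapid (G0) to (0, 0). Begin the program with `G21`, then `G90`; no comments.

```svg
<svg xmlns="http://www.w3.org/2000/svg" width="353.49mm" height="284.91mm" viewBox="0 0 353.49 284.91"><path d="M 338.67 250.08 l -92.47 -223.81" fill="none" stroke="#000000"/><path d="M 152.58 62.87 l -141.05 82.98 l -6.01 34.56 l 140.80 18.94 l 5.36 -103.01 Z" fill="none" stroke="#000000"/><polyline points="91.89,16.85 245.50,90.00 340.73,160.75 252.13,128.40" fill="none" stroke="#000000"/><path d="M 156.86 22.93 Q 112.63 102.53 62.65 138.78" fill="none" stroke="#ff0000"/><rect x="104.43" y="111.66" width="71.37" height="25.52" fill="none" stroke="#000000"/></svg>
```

G21
G90
G0 X338.67 Y34.83
M3 S920
G1 X246.20 Y258.64 F995
M5
G0 X152.58 Y222.04
M3 S920
G1 X11.53 Y139.06 F995
G1 X5.52 Y104.50
G1 X146.32 Y85.56
G1 X151.68 Y188.57
G1 X152.58 Y222.04
M5
G0 X91.89 Y268.06
M3 S920
G1 X245.50 Y194.91 F995
G1 X340.73 Y124.16
G1 X252.13 Y156.51
M5
G0 X156.86 Y261.98
M3 S361
G1 X134.39 Y224.89 F1430
G1 X111.19 Y193.22
G1 X87.28 Y166.96
G1 X62.65 Y146.13
M5
G0 X104.43 Y173.25
M3 S920
G1 X175.80 Y173.25 F995
G1 X175.80 Y147.73
G1 X104.43 Y147.73
G1 X104.43 Y173.25
M5
G0 X0.00 Y0.00

viewBox `0 0 353.49 284.91` with mm width/height → 1 unit = 1 mm. Flip: y_m = 284.91 − y_svg.

**Shape 1** — `<path>` line segment, stroke `#000000` → cut (S920, F995). Machine vertices: (338.67,34.83) → (246.20,258.64). Open path.

**Shape 2** — `<path>` closed polygon, stroke `#000000` → cut (S920, F995). Machine vertices: (152.58,222.04) → (11.53,139.06) → (5.52,104.50) → (146.32,85.56) → (151.68,188.57) → (152.58,222.04). Closed: final G1 returns to the first vertex.

**Shape 3** — `<polyline>` open polyline, stroke `#000000` → cut (S920, F995). Machine vertices: (91.89,268.06) → (245.50,194.91) → (340.73,124.16) → (252.13,156.51). Open path.

**Shape 4** — `<path>` quadratic bezier, stroke `#ff0000` → score (S361, F1430). Control points (SVG): P0=(156.86,22.93), P1=(112.63,102.53), P2=(62.65,138.78); sampled at t=k/4. Machine vertices: (156.86,261.98) → (134.39,224.89) → (111.19,193.22) → (87.28,166.96) → (62.65,146.13). Open path.

**Shape 5** — `<rect>` rectangle, stroke `#000000` → cut (S920, F995). Machine vertices: (104.43,173.25) → (175.80,173.25) → (175.80,147.73) → (104.43,147.73) → (104.43,173.25). Closed: final G1 returns to the first vertex.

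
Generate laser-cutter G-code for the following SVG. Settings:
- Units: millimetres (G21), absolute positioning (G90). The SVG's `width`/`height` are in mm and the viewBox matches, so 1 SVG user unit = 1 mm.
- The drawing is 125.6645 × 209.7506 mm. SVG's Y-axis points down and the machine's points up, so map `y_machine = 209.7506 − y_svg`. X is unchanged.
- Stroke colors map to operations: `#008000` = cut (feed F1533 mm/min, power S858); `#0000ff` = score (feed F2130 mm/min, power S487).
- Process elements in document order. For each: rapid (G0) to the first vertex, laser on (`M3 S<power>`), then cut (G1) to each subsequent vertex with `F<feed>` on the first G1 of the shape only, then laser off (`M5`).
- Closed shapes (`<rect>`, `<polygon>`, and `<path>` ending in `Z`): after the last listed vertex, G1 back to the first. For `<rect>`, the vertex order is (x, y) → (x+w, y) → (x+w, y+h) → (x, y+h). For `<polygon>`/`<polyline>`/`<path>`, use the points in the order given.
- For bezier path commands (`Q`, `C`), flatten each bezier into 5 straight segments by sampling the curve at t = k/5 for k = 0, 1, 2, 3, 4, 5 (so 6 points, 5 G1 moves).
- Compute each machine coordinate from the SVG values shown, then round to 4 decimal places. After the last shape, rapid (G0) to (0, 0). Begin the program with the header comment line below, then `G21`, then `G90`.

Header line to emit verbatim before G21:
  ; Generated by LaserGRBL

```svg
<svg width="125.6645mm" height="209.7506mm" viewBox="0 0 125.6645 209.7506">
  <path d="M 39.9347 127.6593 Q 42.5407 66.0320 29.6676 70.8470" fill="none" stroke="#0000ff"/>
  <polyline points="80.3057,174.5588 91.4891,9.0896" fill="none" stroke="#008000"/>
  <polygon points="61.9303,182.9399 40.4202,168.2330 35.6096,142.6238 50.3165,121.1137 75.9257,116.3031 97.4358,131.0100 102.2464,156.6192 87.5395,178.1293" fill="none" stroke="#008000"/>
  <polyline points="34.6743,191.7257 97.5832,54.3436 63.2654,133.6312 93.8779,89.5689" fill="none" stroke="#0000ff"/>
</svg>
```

Since the viewBox matches the mm dimensions, user units are millimetres directly. The only transform is the Y-flip y_m = 209.7506 − y_svg.

Shape 1 is a quadratic bezier drawn with `<path>`. Its stroke #0000ff means score at S487, F2130. After flipping Y the toolpath is (39.9347,82.0913) → (40.3579,104.0845) → (39.5428,120.7624) → (37.4894,132.1248) → (34.1977,138.1719) → (29.6676,138.9036).

Shape 2 is a line segment drawn with `<polyline>`. Its stroke #008000 means cut at S858, F1533. After flipping Y the toolpath is (80.3057,35.1918) → (91.4891,200.6610).

Shape 3 is a regular polygon drawn with `<polygon>`. Its stroke #008000 means cut at S858, F1533. After flipping Y the toolpath is (61.9303,26.8107) → (40.4202,41.5176) → (35.6096,67.1268) → (50.3165,88.6369) → (75.9257,93.4475) → (97.4358,78.7406) → (102.2464,53.1314) → (87.5395,31.6213) → (61.9303,26.8107), returning to the start.

Shape 4 is a open polyline drawn with `<polyline>`. Its stroke #0000ff means score at S487, F2130. After flipping Y the toolpath is (34.6743,18.0249) → (97.5832,155.4070) → (63.2654,76.1194) → (93.8779,120.1817).

; Generated by LaserGRBL
G21
G90
G0 X39.9347 Y82.0913
M3 S487
G1 X40.3579 Y104.0845 F2130
G1 X39.5428 Y120.7624
G1 X37.4894 Y132.1248
G1 X34.1977 Y138.1719
G1 X29.6676 Y138.9036
M5
G0 X80.3057 Y35.1918
M3 S858
G1 X91.4891 Y200.6610 F1533
M5
G0 X61.9303 Y26.8107
M3 S858
G1 X40.4202 Y41.5176 F1533
G1 X35.6096 Y67.1268
G1 X50.3165 Y88.6369
G1 X75.9257 Y93.4475
G1 X97.4358 Y78.7406
G1 X102.2464 Y53.1314
G1 X87.5395 Y31.6213
G1 X61.9303 Y26.8107
M5
G0 X34.6743 Y18.0249
M3 S487
G1 X97.5832 Y155.4070 F2130
G1 X63.2654 Y76.1194
G1 X93.8779 Y120.1817
M5
G0 X0.0000 Y0.0000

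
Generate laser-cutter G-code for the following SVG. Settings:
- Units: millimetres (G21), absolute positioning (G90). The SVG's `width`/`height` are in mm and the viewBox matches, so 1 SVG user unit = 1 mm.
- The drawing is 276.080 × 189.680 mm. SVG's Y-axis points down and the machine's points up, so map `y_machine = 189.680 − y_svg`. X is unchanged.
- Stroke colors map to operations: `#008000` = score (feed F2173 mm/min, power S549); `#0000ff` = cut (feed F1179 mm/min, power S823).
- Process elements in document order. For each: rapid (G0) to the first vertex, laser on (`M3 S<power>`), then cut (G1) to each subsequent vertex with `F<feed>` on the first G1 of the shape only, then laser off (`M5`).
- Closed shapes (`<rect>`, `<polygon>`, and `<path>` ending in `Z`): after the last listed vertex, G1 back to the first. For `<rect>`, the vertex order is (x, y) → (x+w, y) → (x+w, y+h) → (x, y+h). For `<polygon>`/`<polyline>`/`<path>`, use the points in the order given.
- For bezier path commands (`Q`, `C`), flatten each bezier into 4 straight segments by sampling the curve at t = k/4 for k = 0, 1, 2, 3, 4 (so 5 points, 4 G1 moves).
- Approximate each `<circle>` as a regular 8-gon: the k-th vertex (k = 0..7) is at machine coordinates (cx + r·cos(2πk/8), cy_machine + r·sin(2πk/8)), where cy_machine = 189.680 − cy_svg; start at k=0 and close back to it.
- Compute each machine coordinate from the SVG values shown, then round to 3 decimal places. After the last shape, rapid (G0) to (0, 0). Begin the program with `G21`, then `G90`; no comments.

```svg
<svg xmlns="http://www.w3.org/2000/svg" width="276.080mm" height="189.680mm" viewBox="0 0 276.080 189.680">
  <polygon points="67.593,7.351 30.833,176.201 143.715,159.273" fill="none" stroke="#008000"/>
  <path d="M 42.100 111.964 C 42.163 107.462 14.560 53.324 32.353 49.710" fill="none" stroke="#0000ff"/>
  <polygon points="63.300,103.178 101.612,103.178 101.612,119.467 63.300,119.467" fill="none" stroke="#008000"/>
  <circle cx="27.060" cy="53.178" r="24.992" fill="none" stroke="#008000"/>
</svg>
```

G21
G90
G0 X67.593 Y182.329
M3 S549
G1 X30.833 Y13.479 F2173
G1 X143.715 Y30.407
G1 X67.593 Y182.329
M5
G0 X42.100 Y77.716
M3 S823
G1 X38.101 Y88.834 F1179
G1 X30.578 Y109.176
G1 X26.378 Y129.351
G1 X32.353 Y139.970
M5
G0 X63.300 Y86.502
M3 S549
G1 X101.612 Y86.502 F2173
G1 X101.612 Y70.213
G1 X63.300 Y70.213
G1 X63.300 Y86.502
M5
G0 X52.052 Y136.502
M3 S549
G1 X44.732 Y154.174 F2173
G1 X27.060 Y161.494
G1 X9.388 Y154.174
G1 X2.068 Y136.502
G1 X9.388 Y118.830
G1 X27.060 Y111.510
G1 X44.732 Y118.830
G1 X52.052 Y136.502
M5
G0 X0.000 Y0.000

1 u = 1 mm; y_m = 189.680 − y.

[1] `<polygon>` closed polygon, #008000→score S549 F2173: (67.593,182.329) → (30.833,13.479) → (143.715,30.407) → (67.593,182.329) (closed)

[2] `<path>` cubic bezier, #0000ff→cut S823 F1179: (42.100,77.716) → (38.101,88.834) → (30.578,109.176) → (26.378,129.351) → (32.353,139.970)

[3] `<polygon>` rectangle, #008000→score S549 F2173: (63.300,86.502) → (101.612,86.502) → (101.612,70.213) → (63.300,70.213) → (63.300,86.502) (closed)

[4] `<circle>` circle, #008000→score S549 F2173: (52.052,136.502) → (44.732,154.174) → (27.060,161.494) → (9.388,154.174) → (2.068,136.502) → (9.388,118.830) → (27.060,111.510) → (44.732,118.830) → (52.052,136.502) (closed)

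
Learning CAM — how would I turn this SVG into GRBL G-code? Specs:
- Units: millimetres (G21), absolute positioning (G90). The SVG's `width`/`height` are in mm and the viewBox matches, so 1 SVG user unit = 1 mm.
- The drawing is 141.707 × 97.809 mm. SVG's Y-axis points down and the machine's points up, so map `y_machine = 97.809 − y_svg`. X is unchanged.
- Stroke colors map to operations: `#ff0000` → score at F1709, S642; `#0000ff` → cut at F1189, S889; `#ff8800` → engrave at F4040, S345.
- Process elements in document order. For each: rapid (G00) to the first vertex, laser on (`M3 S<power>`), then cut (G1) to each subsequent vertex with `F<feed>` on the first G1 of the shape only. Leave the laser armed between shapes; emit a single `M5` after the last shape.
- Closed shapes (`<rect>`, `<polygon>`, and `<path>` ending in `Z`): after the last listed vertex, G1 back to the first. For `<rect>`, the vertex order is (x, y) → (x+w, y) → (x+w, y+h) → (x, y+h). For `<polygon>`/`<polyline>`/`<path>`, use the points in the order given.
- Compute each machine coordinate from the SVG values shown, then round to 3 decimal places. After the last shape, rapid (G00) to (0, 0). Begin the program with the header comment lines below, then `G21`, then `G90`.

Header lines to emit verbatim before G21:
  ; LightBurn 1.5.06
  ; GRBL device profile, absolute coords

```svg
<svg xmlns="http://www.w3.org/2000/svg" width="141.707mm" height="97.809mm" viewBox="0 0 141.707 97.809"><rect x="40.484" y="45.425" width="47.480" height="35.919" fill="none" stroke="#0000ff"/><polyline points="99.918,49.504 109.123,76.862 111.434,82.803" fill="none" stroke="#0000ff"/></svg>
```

Since the viewBox matches the mm dimensions, user units are millimetres directly. The only transform is the Y-flip y_m = 97.809 − y_svg.

Shape 1 is a rectangle drawn with `<rect>`. Its stroke #0000ff means cut at S889, F1189. After flipping Y the toolpath is (40.484,52.384) → (87.964,52.384) → (87.964,16.465) → (40.484,16.465) → (40.484,52.384), returning to the start.

Shape 2 is a open polyline drawn with `<polyline>`. Its stroke #0000ff means cut at S889, F1189. After flipping Y the toolpath is (99.918,48.305) → (109.123,20.947) → (111.434,15.006).

; LightBurn 1.5.06
; GRBL device profile, absolute coords
G21
G90
G00 X40.484 Y52.384
M3 S889
G1 X87.964 Y52.384 F1189
G1 X87.964 Y16.465
G1 X40.484 Y16.465
G1 X40.484 Y52.384
G00 X99.918 Y48.305
M3 S889
G1 X109.123 Y20.947 F1189
G1 X111.434 Y15.006
M5
G00 X0.000 Y0.000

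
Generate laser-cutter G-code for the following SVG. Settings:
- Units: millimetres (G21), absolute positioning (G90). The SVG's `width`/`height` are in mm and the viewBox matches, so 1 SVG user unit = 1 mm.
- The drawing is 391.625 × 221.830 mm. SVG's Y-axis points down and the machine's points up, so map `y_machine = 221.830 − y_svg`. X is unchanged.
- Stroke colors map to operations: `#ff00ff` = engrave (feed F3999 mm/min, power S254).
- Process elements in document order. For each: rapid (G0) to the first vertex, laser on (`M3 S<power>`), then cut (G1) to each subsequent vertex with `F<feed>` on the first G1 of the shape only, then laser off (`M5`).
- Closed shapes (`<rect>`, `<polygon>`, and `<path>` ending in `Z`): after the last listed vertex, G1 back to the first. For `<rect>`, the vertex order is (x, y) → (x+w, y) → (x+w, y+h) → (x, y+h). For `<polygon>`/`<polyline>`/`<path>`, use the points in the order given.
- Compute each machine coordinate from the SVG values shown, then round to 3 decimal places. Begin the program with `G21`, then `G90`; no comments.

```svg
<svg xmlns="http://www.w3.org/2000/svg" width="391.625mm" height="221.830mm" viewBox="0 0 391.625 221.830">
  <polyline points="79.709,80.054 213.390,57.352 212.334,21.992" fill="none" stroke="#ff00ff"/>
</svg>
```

1 u = 1 mm; y_m = 221.830 − y.

[1] `<polyline>` open polyline, #ff00ff→engrave S254 F3999: (79.709,141.776) → (213.390,164.478) → (212.334,199.838)

G21
G90
G0 X79.709 Y141.776
M3 S254
G1 X213.390 Y164.478 F3999
G1 X212.334 Y199.838
M5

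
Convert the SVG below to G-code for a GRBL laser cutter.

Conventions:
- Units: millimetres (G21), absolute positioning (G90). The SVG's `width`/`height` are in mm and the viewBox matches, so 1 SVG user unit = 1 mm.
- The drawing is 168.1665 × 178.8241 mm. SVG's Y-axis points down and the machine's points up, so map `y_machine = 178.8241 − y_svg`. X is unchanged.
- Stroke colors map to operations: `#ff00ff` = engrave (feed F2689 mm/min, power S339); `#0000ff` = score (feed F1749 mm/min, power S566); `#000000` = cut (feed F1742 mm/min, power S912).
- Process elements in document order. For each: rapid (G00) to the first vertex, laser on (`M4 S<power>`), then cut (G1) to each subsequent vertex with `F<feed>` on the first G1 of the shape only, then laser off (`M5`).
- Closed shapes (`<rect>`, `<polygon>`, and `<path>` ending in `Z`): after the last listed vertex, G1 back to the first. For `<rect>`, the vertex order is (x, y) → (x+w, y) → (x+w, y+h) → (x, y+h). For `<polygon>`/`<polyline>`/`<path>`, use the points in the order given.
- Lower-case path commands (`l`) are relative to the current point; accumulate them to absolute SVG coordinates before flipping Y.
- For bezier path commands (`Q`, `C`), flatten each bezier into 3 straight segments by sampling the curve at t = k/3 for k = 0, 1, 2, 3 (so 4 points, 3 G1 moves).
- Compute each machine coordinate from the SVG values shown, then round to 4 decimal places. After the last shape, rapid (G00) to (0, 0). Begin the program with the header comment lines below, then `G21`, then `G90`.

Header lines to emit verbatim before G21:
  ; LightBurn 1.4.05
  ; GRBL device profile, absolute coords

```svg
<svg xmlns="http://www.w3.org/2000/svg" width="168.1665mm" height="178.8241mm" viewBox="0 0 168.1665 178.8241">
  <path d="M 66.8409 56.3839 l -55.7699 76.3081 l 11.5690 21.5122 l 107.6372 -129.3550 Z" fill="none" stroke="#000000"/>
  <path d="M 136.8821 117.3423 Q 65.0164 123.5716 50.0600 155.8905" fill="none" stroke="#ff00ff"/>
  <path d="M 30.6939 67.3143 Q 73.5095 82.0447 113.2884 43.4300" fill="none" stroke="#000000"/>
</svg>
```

1 u = 1 mm; y_m = 178.8241 − y.

[1] `<path>` closed polygon, #000000→cut S912 F1742: (66.8409,122.4402) → (11.0710,46.1321) → (22.6400,24.6199) → (130.2772,153.9749) → (66.8409,122.4402) (closed)

[2] `<path>` quadratic bezier, #ff00ff→engrave S339 F2689: (136.8821,61.4818) → (95.2949,54.4301) → (66.3542,41.5807) → (50.0600,22.9336)

[3] `<path>` quadratic bezier, #000000→cut S912 F1742: (30.6939,111.5098) → (58.9002,107.6168) → (86.4317,115.5782) → (113.2884,135.3941)

; LightBurn 1.4.05
; GRBL device profile, absolute coords
G21
G90
G00 X66.8409 Y122.4402
M4 S912
G1 X11.0710 Y46.1321 F1742
G1 X22.6400 Y24.6199
G1 X130.2772 Y153.9749
G1 X66.8409 Y122.4402
M5
G00 X136.8821 Y61.4818
M4 S339
G1 X95.2949 Y54.4301 F2689
G1 X66.3542 Y41.5807
G1 X50.0600 Y22.9336
M5
G00 X30.6939 Y111.5098
M4 S912
G1 X58.9002 Y107.6168 F1742
G1 X86.4317 Y115.5782
G1 X113.2884 Y135.3941
M5
G00 X0.0000 Y0.0000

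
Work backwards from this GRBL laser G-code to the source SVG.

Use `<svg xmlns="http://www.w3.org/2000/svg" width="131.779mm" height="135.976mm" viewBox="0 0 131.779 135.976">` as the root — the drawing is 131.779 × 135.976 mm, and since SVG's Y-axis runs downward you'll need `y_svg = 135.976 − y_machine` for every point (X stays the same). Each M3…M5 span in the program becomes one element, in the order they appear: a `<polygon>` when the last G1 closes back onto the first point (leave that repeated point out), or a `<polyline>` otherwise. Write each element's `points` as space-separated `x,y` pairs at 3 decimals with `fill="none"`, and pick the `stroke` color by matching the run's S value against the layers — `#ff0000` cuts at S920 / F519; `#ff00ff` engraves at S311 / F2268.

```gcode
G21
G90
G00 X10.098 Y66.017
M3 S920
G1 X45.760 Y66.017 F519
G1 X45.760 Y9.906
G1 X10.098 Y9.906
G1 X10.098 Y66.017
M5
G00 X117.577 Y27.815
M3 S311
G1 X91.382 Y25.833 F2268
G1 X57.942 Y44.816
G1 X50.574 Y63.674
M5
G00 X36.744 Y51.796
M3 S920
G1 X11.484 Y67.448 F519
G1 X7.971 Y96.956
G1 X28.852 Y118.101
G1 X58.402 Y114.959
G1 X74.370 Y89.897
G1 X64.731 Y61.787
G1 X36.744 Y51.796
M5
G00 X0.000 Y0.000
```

<svg xmlns="http://www.w3.org/2000/svg" width="131.779mm" height="135.976mm" viewBox="0 0 131.779 135.976">
  <polygon points="10.098,69.959 45.760,69.959 45.760,126.070 10.098,126.070" fill="none" stroke="#ff0000"/>
  <polyline points="117.577,108.161 91.382,110.143 57.942,91.160 50.574,72.302" fill="none" stroke="#ff00ff"/>
  <polygon points="36.744,84.180 11.484,68.528 7.971,39.020 28.852,17.875 58.402,21.017 74.370,46.079 64.731,74.189" fill="none" stroke="#ff0000"/>
</svg>

Machine Y-up, SVG Y-down with viewBox height 135.976, so y_svg = 135.976 − y_machine; X carries over.

Run 1: S920 ⇒ cut layer `#ff0000`. The run returns to its start, so emit a `<polygon>` with points (Y-flipped): 10.098,69.959 45.760,69.959 45.760,126.070 10.098,126.070.

Run 2: S311 ⇒ engrave layer `#ff00ff`. The run is open, so emit a `<polyline>` with points (Y-flipped): 117.577,108.161 91.382,110.143 57.942,91.160 50.574,72.302.

Run 3: power S920 maps to stroke `#ff0000` (cut). The run returns to its start, so emit a `<polygon>` with points (Y-flipped): 36.744,84.180 11.484,68.528 7.971,39.020 28.852,17.875 58.402,21.017 74.370,46.079 64.731,74.189.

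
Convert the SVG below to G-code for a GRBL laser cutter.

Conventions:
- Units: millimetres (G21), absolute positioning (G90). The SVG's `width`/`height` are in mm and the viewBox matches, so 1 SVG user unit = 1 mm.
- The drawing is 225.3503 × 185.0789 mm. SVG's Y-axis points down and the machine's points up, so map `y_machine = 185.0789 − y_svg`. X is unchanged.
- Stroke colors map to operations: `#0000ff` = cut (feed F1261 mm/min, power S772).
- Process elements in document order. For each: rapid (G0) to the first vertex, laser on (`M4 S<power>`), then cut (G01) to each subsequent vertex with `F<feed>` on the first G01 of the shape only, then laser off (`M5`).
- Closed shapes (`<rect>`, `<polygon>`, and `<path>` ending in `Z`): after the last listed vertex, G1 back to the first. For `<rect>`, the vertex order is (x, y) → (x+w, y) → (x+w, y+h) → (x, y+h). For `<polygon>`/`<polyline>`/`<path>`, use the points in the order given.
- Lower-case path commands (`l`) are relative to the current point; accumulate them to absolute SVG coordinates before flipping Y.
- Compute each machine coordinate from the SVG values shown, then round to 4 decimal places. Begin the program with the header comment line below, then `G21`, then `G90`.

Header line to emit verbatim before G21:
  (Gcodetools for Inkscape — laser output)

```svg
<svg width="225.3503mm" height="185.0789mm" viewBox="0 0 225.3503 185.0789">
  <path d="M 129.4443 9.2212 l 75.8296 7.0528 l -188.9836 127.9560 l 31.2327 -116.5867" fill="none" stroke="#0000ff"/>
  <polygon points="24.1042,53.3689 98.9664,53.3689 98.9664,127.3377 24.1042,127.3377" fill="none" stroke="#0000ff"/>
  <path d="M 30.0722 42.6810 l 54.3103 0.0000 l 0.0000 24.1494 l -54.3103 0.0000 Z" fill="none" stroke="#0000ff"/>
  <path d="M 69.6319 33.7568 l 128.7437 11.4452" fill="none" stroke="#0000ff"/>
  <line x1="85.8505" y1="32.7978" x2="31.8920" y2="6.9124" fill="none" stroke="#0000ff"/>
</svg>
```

(Gcodetools for Inkscape — laser output)
G21
G90
G0 X129.4443 Y175.8577
M4 S772
G01 X205.2739 Y168.8049 F1261
G01 X16.2903 Y40.8489
G01 X47.5230 Y157.4356
M5
G0 X24.1042 Y131.7100
M4 S772
G01 X98.9664 Y131.7100 F1261
G01 X98.9664 Y57.7412
G01 X24.1042 Y57.7412
G01 X24.1042 Y131.7100
M5
G0 X30.0722 Y142.3979
M4 S772
G01 X84.3825 Y142.3979 F1261
G01 X84.3825 Y118.2485
G01 X30.0722 Y118.2485
G01 X30.0722 Y142.3979
M5
G0 X69.6319 Y151.3221
M4 S772
G01 X198.3756 Y139.8769 F1261
M5
G0 X85.8505 Y152.2811
M4 S772
G01 X31.8920 Y178.1665 F1261
M5

1 u = 1 mm; y_m = 185.0789 − y.

[1] `<path>` open polyline, #0000ff→cut S772 F1261: (129.4443,175.8577) → (205.2739,168.8049) → (16.2903,40.8489) → (47.5230,157.4356)

[2] `<polygon>` rectangle, #0000ff→cut S772 F1261: (24.1042,131.7100) → (98.9664,131.7100) → (98.9664,57.7412) → (24.1042,57.7412) → (24.1042,131.7100) (closed)

[3] `<path>` rectangle, #0000ff→cut S772 F1261: (30.0722,142.3979) → (84.3825,142.3979) → (84.3825,118.2485) → (30.0722,118.2485) → (30.0722,142.3979) (closed)

[4] `<path>` line segment, #0000ff→cut S772 F1261: (69.6319,151.3221) → (198.3756,139.8769)

[5] `<line>` line segment, #0000ff→cut S772 F1261: (85.8505,152.2811) → (31.8920,178.1665)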